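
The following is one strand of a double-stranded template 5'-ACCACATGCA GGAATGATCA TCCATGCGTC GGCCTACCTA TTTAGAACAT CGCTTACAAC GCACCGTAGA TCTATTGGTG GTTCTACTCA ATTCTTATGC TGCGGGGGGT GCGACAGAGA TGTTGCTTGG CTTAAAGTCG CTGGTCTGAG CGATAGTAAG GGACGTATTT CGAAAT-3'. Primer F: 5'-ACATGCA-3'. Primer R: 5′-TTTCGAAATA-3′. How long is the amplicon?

The forward primer matches the template at positions 4–10.
Taking the reverse complement of TTTCGAAATA gives TATTTCGAAA, found at positions 166–175 on the template; the primer anneals here to the top strand with its 3' end pointing upstream.
The product runs from position 4 to position 175, so its length is 175 − 4 + 1 = 172 bp.

172 bp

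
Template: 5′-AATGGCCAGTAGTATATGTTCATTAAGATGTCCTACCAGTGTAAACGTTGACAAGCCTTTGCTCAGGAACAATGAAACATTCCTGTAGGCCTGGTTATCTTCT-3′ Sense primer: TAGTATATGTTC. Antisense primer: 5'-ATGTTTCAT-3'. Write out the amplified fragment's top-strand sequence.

The forward primer matches the template at positions 10–21.
Taking the reverse complement of ATGTTTCAT gives ATGAAACAT, found at positions 72–80 on the template; the primer anneals here to the top strand with its 3' end pointing upstream.
The product is the template from position 10 through 80 (71 bp).

5'-TAGTATATGTTCATTAAGATGTCCTACCAGTGTAAACGTTGACAAGCCTTTGCTCAGGAACAATGAAACAT-3'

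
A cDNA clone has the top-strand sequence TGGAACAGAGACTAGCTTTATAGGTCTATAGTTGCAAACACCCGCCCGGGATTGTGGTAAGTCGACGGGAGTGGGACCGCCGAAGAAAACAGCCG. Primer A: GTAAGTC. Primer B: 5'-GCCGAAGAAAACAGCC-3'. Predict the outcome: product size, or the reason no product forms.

No product — both primers anneal to the same strand and extend in the same direction.

Primer A (GTAAGTC) matches the top strand at positions 57–63 (3' end points downstream).
Primer B (GCCGAAGAAAACAGCC) also matches the top strand directly, at positions 79–94 — its reverse complement GGCTGTTTTCTTCGGC is not present.
Both primers anneal to the bottom strand with 3' ends pointing the same way, so neither can prime synthesis back toward the other.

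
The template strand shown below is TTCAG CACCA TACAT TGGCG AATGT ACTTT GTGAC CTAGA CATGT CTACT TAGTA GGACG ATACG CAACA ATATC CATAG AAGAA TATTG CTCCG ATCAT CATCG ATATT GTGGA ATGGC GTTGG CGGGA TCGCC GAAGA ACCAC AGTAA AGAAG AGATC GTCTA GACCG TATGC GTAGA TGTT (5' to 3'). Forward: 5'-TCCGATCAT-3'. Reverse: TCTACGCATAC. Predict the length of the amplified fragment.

Scanning the template, TCCGATCAT occurs at positions 92–100; this primer anneals to the bottom strand there with its 3' end pointing downstream.
The reverse primer's reverse complement is GTATGCGTAGA, which matches the template at positions 170–180.
Product length = (reverse-primer end) − (forward-primer start) + 1 = 180 − 92 + 1 = 89 bp.

89 bp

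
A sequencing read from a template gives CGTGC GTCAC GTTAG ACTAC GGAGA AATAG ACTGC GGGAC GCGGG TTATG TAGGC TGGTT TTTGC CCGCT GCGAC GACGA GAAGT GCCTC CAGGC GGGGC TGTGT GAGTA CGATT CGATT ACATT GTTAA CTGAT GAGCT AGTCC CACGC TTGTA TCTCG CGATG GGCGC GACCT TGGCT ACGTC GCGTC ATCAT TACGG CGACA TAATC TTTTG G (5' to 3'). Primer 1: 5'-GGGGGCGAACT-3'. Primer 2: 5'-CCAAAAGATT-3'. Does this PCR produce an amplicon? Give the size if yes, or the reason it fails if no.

No product — primer 1 has no binding site in the template.

Primer 1 (GGGGGCGAACT) does not match the top strand, and its reverse complement AGTTCGCCCCC does not match either.
With no annealing site for primer 1, no amplification occurs.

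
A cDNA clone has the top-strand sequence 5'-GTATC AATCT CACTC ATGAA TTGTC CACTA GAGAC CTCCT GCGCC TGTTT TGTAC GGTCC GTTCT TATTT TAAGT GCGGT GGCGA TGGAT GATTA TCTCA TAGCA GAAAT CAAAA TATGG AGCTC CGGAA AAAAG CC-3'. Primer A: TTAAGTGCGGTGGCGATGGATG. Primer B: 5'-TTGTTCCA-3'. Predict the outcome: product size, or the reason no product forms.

No product — primer B has no binding site in the template.

Primer B (TTGTTCCA) does not match the top strand, and its reverse complement TGGAACAA does not match either.
With no annealing site for primer B, no amplification occurs.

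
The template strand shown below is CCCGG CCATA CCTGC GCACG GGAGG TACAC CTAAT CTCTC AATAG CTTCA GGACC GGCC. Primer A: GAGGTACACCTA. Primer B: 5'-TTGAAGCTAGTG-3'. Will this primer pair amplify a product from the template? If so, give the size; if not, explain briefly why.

No product — primer B has no binding site in the template.

Primer B (TTGAAGCTAGTG) does not match the top strand, and its reverse complement CACTAGCTTCAA does not match either.
With no annealing site for primer B, no amplification occurs.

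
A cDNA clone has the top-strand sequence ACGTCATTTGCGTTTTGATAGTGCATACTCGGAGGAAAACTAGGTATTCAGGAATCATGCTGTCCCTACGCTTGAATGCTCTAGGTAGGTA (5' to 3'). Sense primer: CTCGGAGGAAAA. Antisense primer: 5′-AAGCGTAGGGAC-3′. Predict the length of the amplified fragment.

46 bp

Scanning the template, CTCGGAGGAAAA occurs at positions 28–39; this primer anneals to the bottom strand there with its 3' end pointing downstream.
Taking the reverse complement of AAGCGTAGGGAC gives GTCCCTACGCTT, found at positions 62–73 on the template; the primer anneals here to the top strand with its 3' end pointing upstream.
Product length = (reverse-primer end) − (forward-primer start) + 1 = 73 − 28 + 1 = 46 bp.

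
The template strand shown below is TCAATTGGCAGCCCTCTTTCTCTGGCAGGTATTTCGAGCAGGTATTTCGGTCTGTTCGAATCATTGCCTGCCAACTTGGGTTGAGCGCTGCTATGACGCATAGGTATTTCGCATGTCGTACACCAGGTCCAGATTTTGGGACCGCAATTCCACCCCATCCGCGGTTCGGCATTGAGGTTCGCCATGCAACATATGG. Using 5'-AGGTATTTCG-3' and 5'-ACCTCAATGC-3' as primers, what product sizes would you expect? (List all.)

The forward primer AGGTATTTCG matches the top strand at positions 27–36, 40–49, 102–111.
The reverse primer's reverse complement is GCATTGAGGT, matching at positions 169–178.
Each forward site pairs with the reverse site to give a product ending at position 178: sizes 152, 139, 77 bp.

152 bp, 139 bp, 77 bp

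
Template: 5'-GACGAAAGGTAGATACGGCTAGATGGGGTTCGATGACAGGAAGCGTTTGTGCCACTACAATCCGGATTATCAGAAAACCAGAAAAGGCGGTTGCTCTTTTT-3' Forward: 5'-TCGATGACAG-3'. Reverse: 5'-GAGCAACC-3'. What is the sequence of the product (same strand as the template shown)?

5'-TCGATGACAGGAAGCGTTTGTGCCACTACAATCCGGATTATCAGAAAACCAGAAAAGGCGGTTGCTC-3'

Scanning the template, TCGATGACAG occurs at positions 30–39; this primer anneals to the bottom strand there with its 3' end pointing downstream.
Taking the reverse complement of GAGCAACC gives GGTTGCTC, found at positions 89–96 on the template; the primer anneals here to the top strand with its 3' end pointing upstream.
The product is the template from position 30 through 96 (67 bp).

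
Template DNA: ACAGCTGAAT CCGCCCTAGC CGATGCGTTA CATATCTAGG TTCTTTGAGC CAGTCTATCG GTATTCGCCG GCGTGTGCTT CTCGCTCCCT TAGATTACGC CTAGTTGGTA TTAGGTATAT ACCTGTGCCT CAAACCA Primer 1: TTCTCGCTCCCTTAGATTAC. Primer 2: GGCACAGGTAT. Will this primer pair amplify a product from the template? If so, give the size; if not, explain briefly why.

Primer 1 (TTCTCGCTCCCTTAGATTAC) matches the top strand at positions 79–98; it acts as a forward primer.
Primer 2's reverse complement is ATACCTGTGCC, matching the top strand at positions 119–129; it acts as a reverse primer.
The 3' ends face each other across positions 79–129, giving a 51 bp product.

Yes — a 51 bp product.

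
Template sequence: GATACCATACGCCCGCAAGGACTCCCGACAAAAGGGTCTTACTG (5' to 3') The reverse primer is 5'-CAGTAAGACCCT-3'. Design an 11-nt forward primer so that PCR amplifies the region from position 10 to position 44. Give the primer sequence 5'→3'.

5'-CGCCCGCAAGG-3'

The reverse primer's reverse complement AGGGTCTTACTG matches the template at positions 33–44; the product starts at position 10.
The forward primer is identical to the top strand over positions 10–20: CGCCCGCAAGG.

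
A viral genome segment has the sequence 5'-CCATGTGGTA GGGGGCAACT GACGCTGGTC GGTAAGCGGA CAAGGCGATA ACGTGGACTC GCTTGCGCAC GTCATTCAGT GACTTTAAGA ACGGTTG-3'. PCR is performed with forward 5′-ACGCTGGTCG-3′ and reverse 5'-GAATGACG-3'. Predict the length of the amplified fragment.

Forward primer ACGCTGGTCG is found on the top strand at positions 22–31.
Reverse complement of the reverse primer: CGTCATTC. This occurs on the top strand at positions 70–77.
Amplicon spans positions 22–77: 56 bp.

56 bp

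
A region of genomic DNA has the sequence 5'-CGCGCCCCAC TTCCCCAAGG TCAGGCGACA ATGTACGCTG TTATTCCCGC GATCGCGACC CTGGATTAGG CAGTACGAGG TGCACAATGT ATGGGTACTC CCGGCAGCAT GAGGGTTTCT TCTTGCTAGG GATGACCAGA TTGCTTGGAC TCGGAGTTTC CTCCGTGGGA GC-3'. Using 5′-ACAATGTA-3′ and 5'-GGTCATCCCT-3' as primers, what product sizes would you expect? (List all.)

110 bp, 54 bp

The forward primer ACAATGTA matches the top strand at positions 28–35, 84–91.
The reverse primer's reverse complement is AGGGATGACC, matching at positions 128–137.
Each forward site pairs with the reverse site to give a product ending at position 137: sizes 110, 54 bp.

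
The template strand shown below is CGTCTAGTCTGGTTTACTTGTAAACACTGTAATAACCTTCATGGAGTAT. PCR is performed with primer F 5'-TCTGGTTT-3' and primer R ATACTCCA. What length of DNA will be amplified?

42 bp

The forward primer matches the template at positions 8–15.
Taking the reverse complement of ATACTCCA gives TGGAGTAT, found at positions 42–49 on the template; the primer anneals here to the top strand with its 3' end pointing upstream.
Product length = (reverse-primer end) − (forward-primer start) + 1 = 49 − 8 + 1 = 42 bp.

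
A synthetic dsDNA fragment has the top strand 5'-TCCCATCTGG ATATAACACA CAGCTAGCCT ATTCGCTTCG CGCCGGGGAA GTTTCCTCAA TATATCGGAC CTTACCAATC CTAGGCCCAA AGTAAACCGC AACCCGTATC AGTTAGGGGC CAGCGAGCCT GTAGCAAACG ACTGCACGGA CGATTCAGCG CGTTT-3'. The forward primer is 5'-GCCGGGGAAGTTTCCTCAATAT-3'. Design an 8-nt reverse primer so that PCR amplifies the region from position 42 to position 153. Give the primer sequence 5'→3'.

5'-TCGTCCGT-3'

The product's 3' end on the top strand is position 153.
The reverse primer anneals to the top strand over positions 146–153, i.e. to ACGGACGA.
Its sequence written 5'→3' is the reverse complement: TCGTCCGT.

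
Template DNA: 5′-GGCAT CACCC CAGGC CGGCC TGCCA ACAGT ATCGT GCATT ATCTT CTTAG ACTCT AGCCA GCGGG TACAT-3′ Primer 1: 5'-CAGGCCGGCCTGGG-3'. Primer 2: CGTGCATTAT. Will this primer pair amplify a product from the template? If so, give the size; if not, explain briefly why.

Primer 1 (CAGGCCGGCCTGGG) has reverse complement CCCAGGCCGGCCTG, which matches the top strand at positions 9–22; primer 1 anneals to the top strand there with its 3' end pointing upstream toward position 9.
Primer 2 (CGTGCATTAT) matches the top strand directly at positions 33–42; it anneals to the bottom strand with its 3' end pointing downstream toward position 42.
The 3' ends diverge (primer 1 extends toward position 1, primer 2 toward position 70), so the primers never converge on a shared product.

No product — the primers' 3' ends point away from each other.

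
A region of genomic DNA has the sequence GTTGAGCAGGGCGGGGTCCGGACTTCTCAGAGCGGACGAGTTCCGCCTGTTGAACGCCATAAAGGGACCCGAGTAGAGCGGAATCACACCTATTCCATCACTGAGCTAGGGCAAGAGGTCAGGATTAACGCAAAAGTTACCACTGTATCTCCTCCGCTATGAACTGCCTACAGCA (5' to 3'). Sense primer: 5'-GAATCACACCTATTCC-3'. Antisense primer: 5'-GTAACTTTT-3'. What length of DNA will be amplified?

60 bp

Forward primer GAATCACACCTATTCC is found on the top strand at positions 81–96.
The reverse primer's reverse complement is AAAAGTTAC, which matches the template at positions 132–140.
The product runs from position 81 to position 140, so its length is 140 − 81 + 1 = 60 bp.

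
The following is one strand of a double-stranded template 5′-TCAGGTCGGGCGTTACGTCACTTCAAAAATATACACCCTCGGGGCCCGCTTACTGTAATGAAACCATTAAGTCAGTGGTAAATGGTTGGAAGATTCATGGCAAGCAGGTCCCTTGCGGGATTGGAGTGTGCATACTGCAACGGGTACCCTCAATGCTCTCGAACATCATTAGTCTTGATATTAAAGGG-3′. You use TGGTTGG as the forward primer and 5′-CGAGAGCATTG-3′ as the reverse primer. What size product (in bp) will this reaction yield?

Scanning the template, TGGTTGG occurs at positions 83–89; this primer anneals to the bottom strand there with its 3' end pointing downstream.
The reverse primer's reverse complement is CAATGCTCTCG, which matches the template at positions 151–161.
Product length = (reverse-primer end) − (forward-primer start) + 1 = 161 − 83 + 1 = 79 bp.

79 bp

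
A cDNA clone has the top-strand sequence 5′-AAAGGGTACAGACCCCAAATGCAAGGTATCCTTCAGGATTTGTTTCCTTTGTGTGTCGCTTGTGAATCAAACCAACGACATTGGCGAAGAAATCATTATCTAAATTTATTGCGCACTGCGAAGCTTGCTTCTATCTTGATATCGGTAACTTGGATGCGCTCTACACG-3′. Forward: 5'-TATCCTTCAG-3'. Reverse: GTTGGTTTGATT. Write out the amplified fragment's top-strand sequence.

5'-TATCCTTCAGGATTTGTTTCCTTTGTGTGTCGCTTGTGAATCAAACCAAC-3'

The forward primer matches the template at positions 27–36.
The reverse primer's reverse complement is AATCAAACCAAC, which matches the template at positions 65–76.
The product is the template from position 27 through 76 (50 bp).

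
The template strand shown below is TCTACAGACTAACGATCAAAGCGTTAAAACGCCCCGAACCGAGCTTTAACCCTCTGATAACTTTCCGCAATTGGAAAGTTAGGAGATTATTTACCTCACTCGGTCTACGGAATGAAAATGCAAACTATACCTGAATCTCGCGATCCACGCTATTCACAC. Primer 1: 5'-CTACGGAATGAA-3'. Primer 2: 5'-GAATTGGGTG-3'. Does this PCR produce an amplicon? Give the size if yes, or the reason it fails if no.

No product — primer 2 has no binding site in the template.

Primer 2 (GAATTGGGTG) does not match the top strand, and its reverse complement CACCCAATTC does not match either.
With no annealing site for primer 2, no amplification occurs.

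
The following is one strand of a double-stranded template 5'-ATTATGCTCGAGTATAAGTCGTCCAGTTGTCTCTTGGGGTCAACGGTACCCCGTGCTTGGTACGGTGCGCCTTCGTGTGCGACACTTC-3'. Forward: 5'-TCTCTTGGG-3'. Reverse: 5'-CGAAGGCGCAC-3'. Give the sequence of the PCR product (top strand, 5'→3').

5'-TCTCTTGGGGTCAACGGTACCCCGTGCTTGGTACGGTGCGCCTTCG-3'

Forward primer TCTCTTGGG is found on the top strand at positions 30–38.
Reverse complement of the reverse primer: GTGCGCCTTCG. This occurs on the top strand at positions 65–75.
The product is the template from position 30 through 75 (46 bp).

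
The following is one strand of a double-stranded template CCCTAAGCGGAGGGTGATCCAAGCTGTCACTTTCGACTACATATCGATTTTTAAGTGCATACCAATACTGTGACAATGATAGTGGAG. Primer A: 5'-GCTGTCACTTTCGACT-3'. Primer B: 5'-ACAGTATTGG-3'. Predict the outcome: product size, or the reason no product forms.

Yes — a 49 bp product.

Primer A (GCTGTCACTTTCGACT) matches the top strand at positions 23–38; it acts as a forward primer.
Primer B's reverse complement is CCAATACTGT, matching the top strand at positions 62–71; it acts as a reverse primer.
The 3' ends face each other across positions 23–71, giving a 49 bp product.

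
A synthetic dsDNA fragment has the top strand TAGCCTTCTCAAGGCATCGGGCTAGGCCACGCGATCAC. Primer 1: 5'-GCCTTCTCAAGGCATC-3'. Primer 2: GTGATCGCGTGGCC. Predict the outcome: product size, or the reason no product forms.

Yes — a 36 bp product.

Primer 1 (GCCTTCTCAAGGCATC) matches the top strand at positions 3–18; it acts as a forward primer.
Primer 2's reverse complement is GGCCACGCGATCAC, matching the top strand at positions 25–38; it acts as a reverse primer.
The 3' ends face each other across positions 3–38, giving a 36 bp product.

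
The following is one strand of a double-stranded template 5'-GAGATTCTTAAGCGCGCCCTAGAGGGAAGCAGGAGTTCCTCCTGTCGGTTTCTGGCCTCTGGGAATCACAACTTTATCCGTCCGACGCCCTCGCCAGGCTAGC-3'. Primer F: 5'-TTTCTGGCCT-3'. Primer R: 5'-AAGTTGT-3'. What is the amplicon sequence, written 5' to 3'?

Forward primer TTTCTGGCCT is found on the top strand at positions 49–58.
The reverse primer's reverse complement is ACAACTT, which matches the template at positions 68–74.
The product is the template from position 49 through 74 (26 bp).

5'-TTTCTGGCCTCTGGGAATCACAACTT-3'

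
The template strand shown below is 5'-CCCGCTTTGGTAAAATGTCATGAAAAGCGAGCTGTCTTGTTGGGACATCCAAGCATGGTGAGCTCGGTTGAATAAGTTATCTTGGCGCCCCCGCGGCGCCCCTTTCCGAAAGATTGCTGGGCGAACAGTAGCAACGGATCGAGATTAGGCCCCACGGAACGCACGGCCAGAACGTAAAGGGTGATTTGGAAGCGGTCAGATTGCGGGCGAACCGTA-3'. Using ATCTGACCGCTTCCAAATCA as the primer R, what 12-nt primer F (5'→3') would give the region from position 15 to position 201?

5'-ATGTCATGAAAA-3'

The reverse primer's reverse complement TGATTTGGAAGCGGTCAGAT matches the template at positions 182–201; the product starts at position 15.
The forward primer is identical to the top strand over positions 15–26: ATGTCATGAAAA.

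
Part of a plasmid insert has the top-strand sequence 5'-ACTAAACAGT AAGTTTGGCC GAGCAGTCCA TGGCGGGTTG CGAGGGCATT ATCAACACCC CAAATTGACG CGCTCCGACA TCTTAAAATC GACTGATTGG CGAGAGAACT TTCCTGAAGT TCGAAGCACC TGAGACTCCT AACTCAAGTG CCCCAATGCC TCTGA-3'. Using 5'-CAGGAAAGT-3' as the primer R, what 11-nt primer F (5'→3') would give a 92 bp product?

The reverse primer's reverse complement ACTTTCCTG matches the template at positions 108–116, so the product ends at position 116.
A 92 bp product then starts at position 116 − 92 + 1 = 25.
The forward primer is identical to the top strand there: AGTCCATGGCG.

5'-AGTCCATGGCG-3'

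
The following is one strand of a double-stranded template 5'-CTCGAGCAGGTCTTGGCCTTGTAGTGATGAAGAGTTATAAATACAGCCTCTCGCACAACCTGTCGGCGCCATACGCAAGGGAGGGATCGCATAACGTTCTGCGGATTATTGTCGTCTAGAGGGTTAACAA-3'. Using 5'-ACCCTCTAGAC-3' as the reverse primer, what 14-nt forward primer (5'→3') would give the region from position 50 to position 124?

5'-CTCGCACAACCTGT-3'

The reverse primer's reverse complement GTCTAGAGGGT matches the template at positions 114–124; the product starts at position 50.
The forward primer is identical to the top strand over positions 50–63: CTCGCACAACCTGT.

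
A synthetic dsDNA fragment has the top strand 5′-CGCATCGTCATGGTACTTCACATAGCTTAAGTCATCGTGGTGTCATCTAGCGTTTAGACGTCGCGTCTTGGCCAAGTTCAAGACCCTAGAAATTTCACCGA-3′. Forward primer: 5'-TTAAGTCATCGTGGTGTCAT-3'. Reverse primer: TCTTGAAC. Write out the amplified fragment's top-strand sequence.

The forward primer matches the template at positions 27–46.
Reverse complement of the reverse primer: GTTCAAGA. This occurs on the top strand at positions 76–83.
The product is the template from position 27 through 83 (57 bp).

5'-TTAAGTCATCGTGGTGTCATCTAGCGTTTAGACGTCGCGTCTTGGCCAAGTTCAAGA-3'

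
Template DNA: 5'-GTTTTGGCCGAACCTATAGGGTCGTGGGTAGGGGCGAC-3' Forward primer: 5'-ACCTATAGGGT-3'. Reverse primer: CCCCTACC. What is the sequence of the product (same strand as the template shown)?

5'-ACCTATAGGGTCGTGGGTAGGGG-3'

Scanning the template, ACCTATAGGGT occurs at positions 12–22; this primer anneals to the bottom strand there with its 3' end pointing downstream.
Reverse complement of the reverse primer: GGTAGGGG. This occurs on the top strand at positions 27–34.
The product is the template from position 12 through 34 (23 bp).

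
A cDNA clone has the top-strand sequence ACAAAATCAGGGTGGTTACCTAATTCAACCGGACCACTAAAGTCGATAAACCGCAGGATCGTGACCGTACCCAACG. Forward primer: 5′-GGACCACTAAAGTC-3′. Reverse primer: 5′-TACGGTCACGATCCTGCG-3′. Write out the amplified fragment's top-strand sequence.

Forward primer GGACCACTAAAGTC is found on the top strand at positions 31–44.
Taking the reverse complement of TACGGTCACGATCCTGCG gives CGCAGGATCGTGACCGTA, found at positions 52–69 on the template; the primer anneals here to the top strand with its 3' end pointing upstream.
The product is the template from position 31 through 69 (39 bp).

5'-GGACCACTAAAGTCGATAAACCGCAGGATCGTGACCGTA-3'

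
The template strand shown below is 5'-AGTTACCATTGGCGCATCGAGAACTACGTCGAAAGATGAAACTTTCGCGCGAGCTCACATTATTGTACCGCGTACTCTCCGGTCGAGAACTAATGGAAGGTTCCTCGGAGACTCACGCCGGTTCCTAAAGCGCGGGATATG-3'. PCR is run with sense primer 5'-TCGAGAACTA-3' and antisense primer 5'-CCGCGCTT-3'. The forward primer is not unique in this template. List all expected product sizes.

The forward primer TCGAGAACTA matches the top strand at positions 17–26, 83–92.
The reverse primer's reverse complement is AAGCGCGG, matching at positions 128–135.
Each forward site pairs with the reverse site to give a product ending at position 135: sizes 119, 53 bp.

119 bp, 53 bp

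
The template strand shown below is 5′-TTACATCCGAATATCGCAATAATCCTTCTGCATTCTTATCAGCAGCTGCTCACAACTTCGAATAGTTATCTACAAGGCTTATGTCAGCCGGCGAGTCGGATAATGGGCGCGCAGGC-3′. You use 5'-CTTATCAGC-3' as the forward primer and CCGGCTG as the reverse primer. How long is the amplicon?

Scanning the template, CTTATCAGC occurs at positions 35–43; this primer anneals to the bottom strand there with its 3' end pointing downstream.
Taking the reverse complement of CCGGCTG gives CAGCCGG, found at positions 85–91 on the template; the primer anneals here to the top strand with its 3' end pointing upstream.
The product runs from position 35 to position 91, so its length is 91 − 35 + 1 = 57 bp.

57 bp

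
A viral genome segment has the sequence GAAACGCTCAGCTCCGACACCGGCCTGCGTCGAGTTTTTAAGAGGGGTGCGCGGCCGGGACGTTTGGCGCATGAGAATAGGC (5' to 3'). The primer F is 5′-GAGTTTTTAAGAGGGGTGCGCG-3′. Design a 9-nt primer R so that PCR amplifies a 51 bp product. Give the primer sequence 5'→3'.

5'-GCCTATTCT-3'

The forward primer binds at positions 32–53, so a 51 bp product ends at position 32 + 51 − 1 = 82.
The reverse primer anneals to the top strand over positions 74–82, i.e. to AGAATAGGC.
Its sequence written 5'→3' is the reverse complement: GCCTATTCT.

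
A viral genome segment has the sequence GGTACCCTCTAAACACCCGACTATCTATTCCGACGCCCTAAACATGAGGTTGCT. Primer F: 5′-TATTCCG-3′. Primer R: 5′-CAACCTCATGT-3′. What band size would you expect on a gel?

The forward primer matches the template at positions 26–32.
The reverse primer's reverse complement is ACATGAGGTTG, which matches the template at positions 42–52.
The product runs from position 26 to position 52, so its length is 52 − 26 + 1 = 27 bp.

27 bp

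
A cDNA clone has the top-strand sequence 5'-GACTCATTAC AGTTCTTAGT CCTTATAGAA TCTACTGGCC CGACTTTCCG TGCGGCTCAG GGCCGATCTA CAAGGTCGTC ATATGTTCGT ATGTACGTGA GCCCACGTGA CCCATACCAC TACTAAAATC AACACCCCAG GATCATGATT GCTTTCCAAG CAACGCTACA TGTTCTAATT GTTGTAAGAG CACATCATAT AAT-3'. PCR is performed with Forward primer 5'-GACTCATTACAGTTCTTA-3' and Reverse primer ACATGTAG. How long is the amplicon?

173 bp

The forward primer matches the template at positions 1–18.
Reverse complement of the reverse primer: CTACATGT. This occurs on the top strand at positions 166–173.
The product runs from position 1 to position 173, so its length is 173 − 1 + 1 = 173 bp.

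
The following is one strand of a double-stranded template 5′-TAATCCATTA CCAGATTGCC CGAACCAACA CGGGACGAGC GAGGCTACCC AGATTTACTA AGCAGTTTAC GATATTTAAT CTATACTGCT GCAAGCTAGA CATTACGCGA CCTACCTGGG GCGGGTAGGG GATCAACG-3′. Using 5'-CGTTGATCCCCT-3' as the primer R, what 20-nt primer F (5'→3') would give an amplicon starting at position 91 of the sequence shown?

5'-GCAAGCTAGACATTACGCGA-3'

The reverse primer's reverse complement AGGGGATCAACG matches the template at positions 127–138; the product starts at position 91.
The forward primer is identical to the top strand over positions 91–110: GCAAGCTAGACATTACGCGA.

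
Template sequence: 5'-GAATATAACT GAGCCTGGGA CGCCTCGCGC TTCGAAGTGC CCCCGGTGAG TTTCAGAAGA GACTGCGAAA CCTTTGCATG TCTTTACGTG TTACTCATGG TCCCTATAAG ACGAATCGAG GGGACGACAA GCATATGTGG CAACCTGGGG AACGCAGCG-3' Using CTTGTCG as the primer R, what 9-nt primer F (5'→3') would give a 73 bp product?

5'-GAGACTGCG-3'

The reverse primer's reverse complement CGACAAG matches the template at positions 125–131, so the product ends at position 131.
A 73 bp product then starts at position 131 − 73 + 1 = 59.
The forward primer is identical to the top strand there: GAGACTGCG.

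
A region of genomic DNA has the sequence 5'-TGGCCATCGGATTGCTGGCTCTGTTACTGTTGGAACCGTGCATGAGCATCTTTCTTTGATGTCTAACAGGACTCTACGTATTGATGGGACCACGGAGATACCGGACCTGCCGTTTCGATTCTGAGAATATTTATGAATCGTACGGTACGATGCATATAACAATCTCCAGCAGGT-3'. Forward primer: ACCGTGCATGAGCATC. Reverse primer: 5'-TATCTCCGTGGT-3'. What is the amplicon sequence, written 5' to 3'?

5'-ACCGTGCATGAGCATCTTTCTTTGATGTCTAACAGGACTCTACGTATTGATGGGACCACGGAGATA-3'

The forward primer matches the template at positions 35–50.
Taking the reverse complement of TATCTCCGTGGT gives ACCACGGAGATA, found at positions 89–100 on the template; the primer anneals here to the top strand with its 3' end pointing upstream.
The product is the template from position 35 through 100 (66 bp).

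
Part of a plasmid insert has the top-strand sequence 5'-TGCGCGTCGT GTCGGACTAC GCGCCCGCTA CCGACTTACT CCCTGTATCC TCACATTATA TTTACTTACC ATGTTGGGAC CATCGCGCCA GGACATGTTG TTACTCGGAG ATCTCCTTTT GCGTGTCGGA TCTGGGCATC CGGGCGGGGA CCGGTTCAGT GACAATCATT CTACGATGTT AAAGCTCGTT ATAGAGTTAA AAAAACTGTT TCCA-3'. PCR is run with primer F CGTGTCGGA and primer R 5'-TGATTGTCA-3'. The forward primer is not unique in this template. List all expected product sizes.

The forward primer CGTGTCGGA matches the top strand at positions 8–16, 122–130.
The reverse primer's reverse complement is TGACAATCA, matching at positions 160–168.
Each forward site pairs with the reverse site to give a product ending at position 168: sizes 161, 47 bp.

161 bp, 47 bp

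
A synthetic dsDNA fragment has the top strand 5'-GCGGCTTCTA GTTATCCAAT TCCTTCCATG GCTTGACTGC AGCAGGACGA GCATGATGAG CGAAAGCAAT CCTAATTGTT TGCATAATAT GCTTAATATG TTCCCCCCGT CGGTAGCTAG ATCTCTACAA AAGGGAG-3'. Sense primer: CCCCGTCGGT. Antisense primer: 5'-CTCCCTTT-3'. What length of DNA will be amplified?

33 bp

Scanning the template, CCCCGTCGGT occurs at positions 105–114; this primer anneals to the bottom strand there with its 3' end pointing downstream.
Taking the reverse complement of CTCCCTTT gives AAAGGGAG, found at positions 130–137 on the template; the primer anneals here to the top strand with its 3' end pointing upstream.
Amplicon spans positions 105–137: 33 bp.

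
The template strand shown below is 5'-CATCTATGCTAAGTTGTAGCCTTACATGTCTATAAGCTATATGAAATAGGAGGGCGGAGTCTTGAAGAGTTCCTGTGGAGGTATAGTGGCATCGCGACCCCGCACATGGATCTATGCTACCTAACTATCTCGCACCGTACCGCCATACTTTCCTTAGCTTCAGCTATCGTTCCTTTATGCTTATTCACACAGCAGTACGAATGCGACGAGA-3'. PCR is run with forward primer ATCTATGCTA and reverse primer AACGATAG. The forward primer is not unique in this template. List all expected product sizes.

The forward primer ATCTATGCTA matches the top strand at positions 2–11, 110–119.
The reverse primer's reverse complement is CTATCGTT, matching at positions 164–171.
Each forward site pairs with the reverse site to give a product ending at position 171: sizes 170, 62 bp.

170 bp, 62 bp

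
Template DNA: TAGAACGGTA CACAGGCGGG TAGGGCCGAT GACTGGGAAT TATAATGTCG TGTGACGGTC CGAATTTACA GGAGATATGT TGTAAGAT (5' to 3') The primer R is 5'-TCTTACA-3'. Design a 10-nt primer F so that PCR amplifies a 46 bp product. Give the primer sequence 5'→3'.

The reverse primer's reverse complement TGTAAGA matches the template at positions 81–87, so the product ends at position 87.
A 46 bp product then starts at position 87 − 46 + 1 = 42.
The forward primer is identical to the top strand there: ATAATGTCGT.

5'-ATAATGTCGT-3'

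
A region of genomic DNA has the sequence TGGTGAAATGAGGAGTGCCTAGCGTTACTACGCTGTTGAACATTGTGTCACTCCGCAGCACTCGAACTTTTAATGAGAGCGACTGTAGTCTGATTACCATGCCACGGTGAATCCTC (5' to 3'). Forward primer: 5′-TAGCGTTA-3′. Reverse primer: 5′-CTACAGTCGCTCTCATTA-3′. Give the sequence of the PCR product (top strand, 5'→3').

Scanning the template, TAGCGTTA occurs at positions 20–27; this primer anneals to the bottom strand there with its 3' end pointing downstream.
Taking the reverse complement of CTACAGTCGCTCTCATTA gives TAATGAGAGCGACTGTAG, found at positions 71–88 on the template; the primer anneals here to the top strand with its 3' end pointing upstream.
The product is the template from position 20 through 88 (69 bp).

5'-TAGCGTTACTACGCTGTTGAACATTGTGTCACTCCGCAGCACTCGAACTTTTAATGAGAGCGACTGTAG-3'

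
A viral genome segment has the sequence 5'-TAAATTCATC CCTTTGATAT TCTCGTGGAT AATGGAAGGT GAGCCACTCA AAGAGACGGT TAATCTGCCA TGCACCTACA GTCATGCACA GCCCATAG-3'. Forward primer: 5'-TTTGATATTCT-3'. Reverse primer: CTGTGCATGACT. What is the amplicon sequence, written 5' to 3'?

5'-TTTGATATTCTCGTGGATAATGGAAGGTGAGCCACTCAAAGAGACGGTTAATCTGCCATGCACCTACAGTCATGCACAG-3'

Forward primer TTTGATATTCT is found on the top strand at positions 13–23.
Taking the reverse complement of CTGTGCATGACT gives AGTCATGCACAG, found at positions 80–91 on the template; the primer anneals here to the top strand with its 3' end pointing upstream.
The product is the template from position 13 through 91 (79 bp).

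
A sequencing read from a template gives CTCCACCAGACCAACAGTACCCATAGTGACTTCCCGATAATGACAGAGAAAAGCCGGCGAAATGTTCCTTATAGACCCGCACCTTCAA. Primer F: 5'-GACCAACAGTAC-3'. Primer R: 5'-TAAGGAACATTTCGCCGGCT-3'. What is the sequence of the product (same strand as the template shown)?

Scanning the template, GACCAACAGTAC occurs at positions 9–20; this primer anneals to the bottom strand there with its 3' end pointing downstream.
Reverse complement of the reverse primer: AGCCGGCGAAATGTTCCTTA. This occurs on the top strand at positions 52–71.
The product is the template from position 9 through 71 (63 bp).

5'-GACCAACAGTACCCATAGTGACTTCCCGATAATGACAGAGAAAAGCCGGCGAAATGTTCCTTA-3'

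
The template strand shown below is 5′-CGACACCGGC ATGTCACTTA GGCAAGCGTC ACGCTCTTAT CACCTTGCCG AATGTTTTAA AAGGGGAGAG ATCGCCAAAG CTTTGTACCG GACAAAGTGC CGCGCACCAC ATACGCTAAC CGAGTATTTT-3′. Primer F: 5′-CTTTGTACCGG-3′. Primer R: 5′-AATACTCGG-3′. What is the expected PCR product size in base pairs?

Forward primer CTTTGTACCGG is found on the top strand at positions 81–91.
Reverse complement of the reverse primer: CCGAGTATT. This occurs on the top strand at positions 120–128.
The product runs from position 81 to position 128, so its length is 128 − 81 + 1 = 48 bp.

48 bp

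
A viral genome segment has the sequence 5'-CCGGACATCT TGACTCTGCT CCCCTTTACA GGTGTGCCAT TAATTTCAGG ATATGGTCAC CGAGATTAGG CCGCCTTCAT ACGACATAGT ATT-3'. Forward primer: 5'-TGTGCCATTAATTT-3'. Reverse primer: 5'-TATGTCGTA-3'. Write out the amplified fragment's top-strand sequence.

Scanning the template, TGTGCCATTAATTT occurs at positions 33–46; this primer anneals to the bottom strand there with its 3' end pointing downstream.
Taking the reverse complement of TATGTCGTA gives TACGACATA, found at positions 80–88 on the template; the primer anneals here to the top strand with its 3' end pointing upstream.
The product is the template from position 33 through 88 (56 bp).

5'-TGTGCCATTAATTTCAGGATATGGTCACCGAGATTAGGCCGCCTTCATACGACATA-3'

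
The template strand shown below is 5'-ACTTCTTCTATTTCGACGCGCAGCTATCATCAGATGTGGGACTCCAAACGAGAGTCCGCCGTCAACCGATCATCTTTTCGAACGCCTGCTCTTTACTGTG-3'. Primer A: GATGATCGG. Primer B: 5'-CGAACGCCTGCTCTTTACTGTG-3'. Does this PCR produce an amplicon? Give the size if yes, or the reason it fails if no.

Primer A (GATGATCGG) has reverse complement CCGATCATC, which matches the top strand at positions 66–74; primer A anneals to the top strand there with its 3' end pointing upstream toward position 66.
Primer B (CGAACGCCTGCTCTTTACTGTG) matches the top strand directly at positions 79–100; it anneals to the bottom strand with its 3' end pointing downstream toward position 100.
The 3' ends diverge (primer A extends toward position 1, primer B toward position 100), so the primers never converge on a shared product.

No product — the primers' 3' ends point away from each other.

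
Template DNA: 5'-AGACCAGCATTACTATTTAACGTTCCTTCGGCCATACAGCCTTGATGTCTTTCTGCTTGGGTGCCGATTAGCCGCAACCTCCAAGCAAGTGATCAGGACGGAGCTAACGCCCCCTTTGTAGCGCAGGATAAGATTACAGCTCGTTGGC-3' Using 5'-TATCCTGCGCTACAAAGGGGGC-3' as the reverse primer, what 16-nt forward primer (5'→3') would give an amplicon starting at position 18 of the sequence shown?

5'-TAACGTTCCTTCGGCC-3'

The reverse primer's reverse complement GCCCCCTTTGTAGCGCAGGATA matches the template at positions 109–130; the product starts at position 18.
The forward primer is identical to the top strand over positions 18–33: TAACGTTCCTTCGGCC.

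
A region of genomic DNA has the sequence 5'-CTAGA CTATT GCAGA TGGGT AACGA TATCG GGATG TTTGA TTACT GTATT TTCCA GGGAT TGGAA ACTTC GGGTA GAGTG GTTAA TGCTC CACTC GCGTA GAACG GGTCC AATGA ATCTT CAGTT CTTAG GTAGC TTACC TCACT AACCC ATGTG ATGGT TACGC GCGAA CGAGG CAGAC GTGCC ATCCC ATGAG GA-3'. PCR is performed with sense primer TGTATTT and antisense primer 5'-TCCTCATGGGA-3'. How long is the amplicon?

153 bp

Forward primer TGTATTT is found on the top strand at positions 45–51.
The reverse primer's reverse complement is TCCCATGAGGA, which matches the template at positions 187–197.
Amplicon spans positions 45–197: 153 bp.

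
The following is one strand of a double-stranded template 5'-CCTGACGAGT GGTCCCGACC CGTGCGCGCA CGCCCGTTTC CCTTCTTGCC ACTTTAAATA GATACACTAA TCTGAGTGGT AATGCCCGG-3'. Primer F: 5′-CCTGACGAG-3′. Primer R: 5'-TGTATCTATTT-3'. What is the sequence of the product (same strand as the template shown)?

5'-CCTGACGAGTGGTCCCGACCCGTGCGCGCACGCCCGTTTCCCTTCTTGCCACTTTAAATAGATACA-3'

Scanning the template, CCTGACGAG occurs at positions 1–9; this primer anneals to the bottom strand there with its 3' end pointing downstream.
Reverse complement of the reverse primer: AAATAGATACA. This occurs on the top strand at positions 56–66.
The product is the template from position 1 through 66 (66 bp).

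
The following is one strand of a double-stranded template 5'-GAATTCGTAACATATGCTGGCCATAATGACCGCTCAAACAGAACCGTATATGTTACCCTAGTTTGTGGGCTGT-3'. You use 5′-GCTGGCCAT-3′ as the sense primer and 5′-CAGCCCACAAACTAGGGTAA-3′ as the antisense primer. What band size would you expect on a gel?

57 bp

Scanning the template, GCTGGCCAT occurs at positions 16–24; this primer anneals to the bottom strand there with its 3' end pointing downstream.
Taking the reverse complement of CAGCCCACAAACTAGGGTAA gives TTACCCTAGTTTGTGGGCTG, found at positions 53–72 on the template; the primer anneals here to the top strand with its 3' end pointing upstream.
Amplicon spans positions 16–72: 57 bp.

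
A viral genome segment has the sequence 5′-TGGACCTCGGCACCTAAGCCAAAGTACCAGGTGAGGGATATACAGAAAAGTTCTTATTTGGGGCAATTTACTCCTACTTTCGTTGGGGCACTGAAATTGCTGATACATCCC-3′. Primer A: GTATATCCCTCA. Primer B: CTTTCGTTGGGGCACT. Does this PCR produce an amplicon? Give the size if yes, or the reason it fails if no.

Primer A (GTATATCCCTCA) has reverse complement TGAGGGATATAC, which matches the top strand at positions 32–43; primer A anneals to the top strand there with its 3' end pointing upstream toward position 32.
Primer B (CTTTCGTTGGGGCACT) matches the top strand directly at positions 77–92; it anneals to the bottom strand with its 3' end pointing downstream toward position 92.
The 3' ends diverge (primer A extends toward position 1, primer B toward position 111), so the primers never converge on a shared product.

No product — the primers' 3' ends point away from each other.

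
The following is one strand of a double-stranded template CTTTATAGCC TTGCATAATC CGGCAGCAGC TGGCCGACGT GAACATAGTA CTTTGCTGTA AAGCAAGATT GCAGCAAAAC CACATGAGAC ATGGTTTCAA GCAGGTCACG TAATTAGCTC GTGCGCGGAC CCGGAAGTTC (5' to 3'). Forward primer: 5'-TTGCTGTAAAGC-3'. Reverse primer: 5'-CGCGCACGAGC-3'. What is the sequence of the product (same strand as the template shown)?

The forward primer matches the template at positions 53–64.
Reverse complement of the reverse primer: GCTCGTGCGCG. This occurs on the top strand at positions 117–127.
The product is the template from position 53 through 127 (75 bp).

5'-TTGCTGTAAAGCAAGATTGCAGCAAAACCACATGAGACATGGTTTCAAGCAGGTCACGTAATTAGCTCGTGCGCG-3'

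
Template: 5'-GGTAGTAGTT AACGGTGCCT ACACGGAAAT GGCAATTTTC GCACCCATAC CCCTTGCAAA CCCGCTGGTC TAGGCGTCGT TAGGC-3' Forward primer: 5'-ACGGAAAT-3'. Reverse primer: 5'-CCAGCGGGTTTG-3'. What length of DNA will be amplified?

Scanning the template, ACGGAAAT occurs at positions 23–30; this primer anneals to the bottom strand there with its 3' end pointing downstream.
Taking the reverse complement of CCAGCGGGTTTG gives CAAACCCGCTGG, found at positions 57–68 on the template; the primer anneals here to the top strand with its 3' end pointing upstream.
Amplicon spans positions 23–68: 46 bp.

46 bp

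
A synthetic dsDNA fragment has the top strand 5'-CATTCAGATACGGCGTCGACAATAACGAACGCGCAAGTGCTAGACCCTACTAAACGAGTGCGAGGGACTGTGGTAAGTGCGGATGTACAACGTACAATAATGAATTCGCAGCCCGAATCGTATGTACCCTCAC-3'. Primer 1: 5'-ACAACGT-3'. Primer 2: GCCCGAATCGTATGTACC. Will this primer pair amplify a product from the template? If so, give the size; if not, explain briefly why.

Primer 1 (ACAACGT) matches the top strand at positions 87–93 (3' end points downstream).
Primer 2 (GCCCGAATCGTATGTACC) also matches the top strand directly, at positions 111–128 — its reverse complement GGTACATACGATTCGGGC is not present.
Both primers anneal to the bottom strand with 3' ends pointing the same way, so neither can prime synthesis back toward the other.

No product — both primers anneal to the same strand and extend in the same direction.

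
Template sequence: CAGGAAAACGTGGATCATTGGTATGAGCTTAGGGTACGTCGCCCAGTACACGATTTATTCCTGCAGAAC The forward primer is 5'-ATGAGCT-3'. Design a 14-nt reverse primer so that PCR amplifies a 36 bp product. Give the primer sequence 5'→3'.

5'-ATAAATCGTGTACT-3'

The forward primer binds at positions 23–29, so a 36 bp product ends at position 23 + 36 − 1 = 58.
The reverse primer anneals to the top strand over positions 45–58, i.e. to AGTACACGATTTAT.
Its sequence written 5'→3' is the reverse complement: ATAAATCGTGTACT.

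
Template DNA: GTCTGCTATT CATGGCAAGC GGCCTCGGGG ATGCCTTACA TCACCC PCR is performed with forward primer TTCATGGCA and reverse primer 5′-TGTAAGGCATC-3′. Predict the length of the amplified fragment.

32 bp

The forward primer matches the template at positions 9–17.
Taking the reverse complement of TGTAAGGCATC gives GATGCCTTACA, found at positions 30–40 on the template; the primer anneals here to the top strand with its 3' end pointing upstream.
Amplicon spans positions 9–40: 32 bp.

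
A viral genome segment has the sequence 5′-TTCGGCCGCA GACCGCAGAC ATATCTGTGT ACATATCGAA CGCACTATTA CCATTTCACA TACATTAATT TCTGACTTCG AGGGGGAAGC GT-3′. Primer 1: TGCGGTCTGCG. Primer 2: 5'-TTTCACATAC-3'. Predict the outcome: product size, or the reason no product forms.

No product — the primers' 3' ends point away from each other.

Primer 1 (TGCGGTCTGCG) has reverse complement CGCAGACCGCA, which matches the top strand at positions 7–17; primer 1 anneals to the top strand there with its 3' end pointing upstream toward position 7.
Primer 2 (TTTCACATAC) matches the top strand directly at positions 54–63; it anneals to the bottom strand with its 3' end pointing downstream toward position 63.
The 3' ends diverge (primer 1 extends toward position 1, primer 2 toward position 92), so the primers never converge on a shared product.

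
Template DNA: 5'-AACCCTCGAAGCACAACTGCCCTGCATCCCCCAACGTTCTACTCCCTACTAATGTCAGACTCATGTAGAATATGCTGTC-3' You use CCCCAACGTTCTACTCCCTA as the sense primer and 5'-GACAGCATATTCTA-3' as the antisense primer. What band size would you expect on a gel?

Forward primer CCCCAACGTTCTACTCCCTA is found on the top strand at positions 29–48.
Reverse complement of the reverse primer: TAGAATATGCTGTC. This occurs on the top strand at positions 66–79.
Product length = (reverse-primer end) − (forward-primer start) + 1 = 79 − 29 + 1 = 51 bp.

51 bp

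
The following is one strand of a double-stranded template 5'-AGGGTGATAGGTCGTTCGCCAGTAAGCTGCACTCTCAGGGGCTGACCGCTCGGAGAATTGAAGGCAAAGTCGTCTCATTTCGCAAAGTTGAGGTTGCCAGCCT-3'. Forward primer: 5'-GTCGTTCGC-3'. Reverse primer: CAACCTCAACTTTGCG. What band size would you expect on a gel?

Scanning the template, GTCGTTCGC occurs at positions 11–19; this primer anneals to the bottom strand there with its 3' end pointing downstream.
Reverse complement of the reverse primer: CGCAAAGTTGAGGTTG. This occurs on the top strand at positions 81–96.
The product runs from position 11 to position 96, so its length is 96 − 11 + 1 = 86 bp.

86 bp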